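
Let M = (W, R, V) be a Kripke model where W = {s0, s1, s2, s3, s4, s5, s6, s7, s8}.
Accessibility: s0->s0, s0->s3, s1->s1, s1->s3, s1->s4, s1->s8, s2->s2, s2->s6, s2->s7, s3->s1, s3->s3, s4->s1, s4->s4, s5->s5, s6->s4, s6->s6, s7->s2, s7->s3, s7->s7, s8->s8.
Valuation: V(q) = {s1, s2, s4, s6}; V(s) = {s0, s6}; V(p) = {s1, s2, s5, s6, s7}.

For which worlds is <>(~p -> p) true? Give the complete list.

s1, s2, s3, s4, s5, s6, s7

Let φ = <>(~p -> p). Evaluate φ at each world:
  s0 (successors {s0, s3}): φ is false.
  s1 (successors {s1, s3, s4, s8}): φ is true.
  s2 (successors {s2, s6, s7}): φ is true.
  s3 (successors {s1, s3}): φ is true.
  s4 (successors {s1, s4}): φ is true.
  s5 (successors {s5}): φ is true.
  s6 (successors {s4, s6}): φ is true.
  s7 (successors {s2, s3, s7}): φ is true.
  s8 (successors {s8}): φ is false.
For instance, at s8:
  At s8: <>(~p -> p) requires ~p -> p at some successor in {s8}.
    At s8: ~p -> p is false.
  So <>(~p -> p) is false at s8.
Satisfying worlds: {s1, s2, s3, s4, s5, s6, s7}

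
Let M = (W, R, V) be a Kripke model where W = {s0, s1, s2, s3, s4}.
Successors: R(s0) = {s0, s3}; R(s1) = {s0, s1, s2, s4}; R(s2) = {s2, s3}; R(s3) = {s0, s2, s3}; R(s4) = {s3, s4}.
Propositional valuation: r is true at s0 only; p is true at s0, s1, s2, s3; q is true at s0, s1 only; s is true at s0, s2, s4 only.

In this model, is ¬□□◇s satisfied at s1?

No

Recall that □ψ holds at a world iff ψ holds at every accessible world, and ◇ψ holds iff ψ holds at some accessible world.
At s1: □□◇s is true, so ¬□□◇s is false.
  At s1: □□◇s requires □◇s at every successor {s0, s1, s2, s4}.
    At s0: □◇s is true.
    At s1: □◇s is true.
    At s2: □◇s is true.
    At s4: □◇s is true.
  So □□◇s is true at s1.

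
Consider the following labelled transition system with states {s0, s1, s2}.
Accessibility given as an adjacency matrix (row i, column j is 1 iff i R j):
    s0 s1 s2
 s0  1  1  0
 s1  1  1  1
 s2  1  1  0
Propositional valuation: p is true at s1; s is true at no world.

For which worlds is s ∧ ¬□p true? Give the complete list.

Let φ = s ∧ ¬□p. Evaluate φ at each world:
  s0 (successors {s0, s1}): φ is false.
  s1 (successors {s0, s1, s2}): φ is false.
  s2 (successors {s0, s1}): φ is false.
For instance, at s0:
  At s0: s is false, ¬□p is true, so s ∧ ¬□p is false.
    At s0: □p is false, so ¬□p is true.
      At s0: □p requires p at every successor {s0, s1}.
        p fails at s0, so □p is false at s0.
Satisfying worlds: none.

none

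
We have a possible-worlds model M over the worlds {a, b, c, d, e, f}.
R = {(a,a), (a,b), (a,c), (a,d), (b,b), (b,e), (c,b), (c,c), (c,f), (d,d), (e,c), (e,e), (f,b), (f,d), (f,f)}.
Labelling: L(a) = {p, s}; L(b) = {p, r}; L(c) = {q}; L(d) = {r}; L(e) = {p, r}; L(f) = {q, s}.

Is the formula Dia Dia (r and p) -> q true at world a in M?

No

Recall that Dia ψ holds at a world iff ψ holds at some accessible world.
At a: Dia Dia (r and p) is true, q is false, so Dia Dia (r and p) -> q is false.
  At a: Dia Dia (r and p) requires Dia (r and p) at some successor in {a, b, c, d}.
    Dia (r and p) holds at a, so Dia Dia (r and p) is true at a.
      At a: Dia (r and p) requires r and p at some successor in {a, b, c, d}.
        r and p holds at b, so Dia (r and p) is true at a.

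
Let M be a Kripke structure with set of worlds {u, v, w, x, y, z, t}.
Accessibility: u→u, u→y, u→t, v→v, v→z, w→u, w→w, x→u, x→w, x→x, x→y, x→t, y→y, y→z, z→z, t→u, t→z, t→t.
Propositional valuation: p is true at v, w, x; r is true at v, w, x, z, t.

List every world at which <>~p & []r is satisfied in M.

v, z

Recall that []ψ holds at a world iff ψ holds at every accessible world, and <>ψ holds iff ψ holds at some accessible world.
Let φ = <>~p & []r. Evaluate φ at each world:
  u (successors {u, y, t}): φ is false.
  v (successors {v, z}): φ is true.
  w (successors {u, w}): φ is false.
  x (successors {u, w, x, y, t}): φ is false.
  y (successors {y, z}): φ is false.
  z (successors {z}): φ is true.
  t (successors {u, z, t}): φ is false.
For instance, at x:
  At x: <>~p is true, []r is false, so <>~p & []r is false.
    At x: <>~p requires ~p at some successor in {u, w, x, y, t}.
      ~p holds at u, so <>~p is true at x.
    At x: []r requires r at every successor {u, w, x, y, t}.
      r fails at u, so []r is false at x.
Satisfying worlds: {v, z}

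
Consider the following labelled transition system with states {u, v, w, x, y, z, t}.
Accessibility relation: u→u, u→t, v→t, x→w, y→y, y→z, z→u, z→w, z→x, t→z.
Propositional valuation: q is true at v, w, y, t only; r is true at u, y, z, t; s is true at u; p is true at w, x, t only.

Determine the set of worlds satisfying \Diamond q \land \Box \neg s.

Recall that \Box ψ holds at a world iff ψ holds at every accessible world, and \Diamond ψ holds iff ψ holds at some accessible world.
Let φ = \Diamond q \land \Box \neg s. Evaluate φ at each world:
  u (successors {u, t}): φ is false.
  v (successors {t}): φ is true.
  w (successors ∅): φ is false.
  x (successors {w}): φ is true.
  y (successors {y, z}): φ is true.
  z (successors {u, w, x}): φ is false.
  t (successors {z}): φ is false.
For instance, at x:
  At x: \Diamond q is true, \Box \neg s is true, so \Diamond q \land \Box \neg s is true.
    At x: \Diamond q requires q at some successor in {w}.
      q holds at w, so \Diamond q is true at x.
    At x: \Box \neg s requires \neg s at every successor {w}.
      At w: \neg s is true.
    So \Box \neg s is true at x.
Satisfying worlds: {v, x, y}

v, x, y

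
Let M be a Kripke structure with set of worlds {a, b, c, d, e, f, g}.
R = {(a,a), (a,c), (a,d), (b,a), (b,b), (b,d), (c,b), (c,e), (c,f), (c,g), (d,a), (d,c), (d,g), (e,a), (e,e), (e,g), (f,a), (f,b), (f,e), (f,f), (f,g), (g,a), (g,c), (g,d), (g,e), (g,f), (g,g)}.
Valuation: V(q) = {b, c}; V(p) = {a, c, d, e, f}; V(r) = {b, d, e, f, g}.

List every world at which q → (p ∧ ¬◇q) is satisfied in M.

a, d, e, f, g

Let φ = q → (p ∧ ¬◇q). Evaluate φ at each world:
  a (successors {a, c, d}): φ is true.
  b (successors {a, b, d}): φ is false.
  c (successors {b, e, f, g}): φ is false.
  d (successors {a, c, g}): φ is true.
  e (successors {a, e, g}): φ is true.
  f (successors {a, b, e, f, g}): φ is true.
  g (successors {a, c, d, e, f, g}): φ is true.
For instance, at f:
  At f: q is false, p ∧ ¬◇q is false, so q → (p ∧ ¬◇q) is true.
    At f: p is true, ¬◇q is false, so p ∧ ¬◇q is false.
      At f: ◇q is true, so ¬◇q is false.
Satisfying worlds: {a, d, e, f, g}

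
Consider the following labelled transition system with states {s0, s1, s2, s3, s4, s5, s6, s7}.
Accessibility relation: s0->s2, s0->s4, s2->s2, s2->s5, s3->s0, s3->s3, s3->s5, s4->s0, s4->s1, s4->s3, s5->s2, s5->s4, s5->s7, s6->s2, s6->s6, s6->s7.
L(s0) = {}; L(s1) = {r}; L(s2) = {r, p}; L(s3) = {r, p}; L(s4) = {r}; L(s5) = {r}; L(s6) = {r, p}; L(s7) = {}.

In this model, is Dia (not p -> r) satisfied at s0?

Yes

At s0: Dia (not p -> r) requires not p -> r at some successor in {s2, s4}.
  not p -> r holds at s2, so Dia (not p -> r) is true at s0.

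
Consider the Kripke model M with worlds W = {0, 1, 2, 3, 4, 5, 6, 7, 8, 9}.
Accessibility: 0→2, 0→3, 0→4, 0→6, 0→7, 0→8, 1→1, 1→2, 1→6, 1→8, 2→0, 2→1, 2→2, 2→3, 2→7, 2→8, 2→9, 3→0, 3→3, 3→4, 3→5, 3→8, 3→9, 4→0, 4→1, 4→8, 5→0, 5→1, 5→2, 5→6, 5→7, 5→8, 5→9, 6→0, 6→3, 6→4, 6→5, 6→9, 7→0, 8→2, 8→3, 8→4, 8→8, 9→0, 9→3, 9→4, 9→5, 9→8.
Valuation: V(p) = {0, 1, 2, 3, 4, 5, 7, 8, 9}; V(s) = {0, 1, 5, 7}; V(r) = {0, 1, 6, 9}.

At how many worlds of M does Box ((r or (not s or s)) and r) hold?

1

Recall that Box ψ holds at a world iff ψ holds at every accessible world, and Dia ψ holds iff ψ holds at some accessible world.
Let φ = Box ((r or (not s or s)) and r). Evaluate φ at each world:
  0 (successors {2, 3, 4, 6, 7, 8}): φ is false.
  1 (successors {1, 2, 6, 8}): φ is false.
  2 (successors {0, 1, 2, 3, 7, 8, 9}): φ is false.
  3 (successors {0, 3, 4, 5, 8, 9}): φ is false.
  4 (successors {0, 1, 8}): φ is false.
  5 (successors {0, 1, 2, 6, 7, 8, 9}): φ is false.
  6 (successors {0, 3, 4, 5, 9}): φ is false.
  7 (successors {0}): φ is true.
  8 (successors {2, 3, 4, 8}): φ is false.
  9 (successors {0, 3, 4, 5, 8}): φ is false.
For instance, at 0:
  At 0: Box ((r or (not s or s)) and r) requires (r or (not s or s)) and r at every successor {2, 3, 4, 6, 7, 8}.
    (r or (not s or s)) and r fails at 2, so Box ((r or (not s or s)) and r) is false at 0.
Satisfying worlds: {7}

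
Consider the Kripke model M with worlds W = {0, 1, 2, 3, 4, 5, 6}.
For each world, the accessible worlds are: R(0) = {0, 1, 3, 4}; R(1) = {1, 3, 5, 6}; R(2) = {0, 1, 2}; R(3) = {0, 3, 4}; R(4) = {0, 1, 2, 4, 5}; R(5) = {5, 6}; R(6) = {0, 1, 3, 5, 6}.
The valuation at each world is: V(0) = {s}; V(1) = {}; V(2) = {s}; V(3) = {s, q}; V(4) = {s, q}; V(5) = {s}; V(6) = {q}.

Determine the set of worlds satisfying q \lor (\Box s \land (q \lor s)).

3, 4, 6

Let φ = q \lor (\Box s \land (q \lor s)). Evaluate φ at each world:
  0 (successors {0, 1, 3, 4}): φ is false.
  1 (successors {1, 3, 5, 6}): φ is false.
  2 (successors {0, 1, 2}): φ is false.
  3 (successors {0, 3, 4}): φ is true.
  4 (successors {0, 1, 2, 4, 5}): φ is true.
  5 (successors {5, 6}): φ is false.
  6 (successors {0, 1, 3, 5, 6}): φ is true.
For instance, at 3:
  At 3: q is true, \Box s \land (q \lor s) is true, so q \lor (\Box s \land (q \lor s)) is true.
    At 3: \Box s is true, q \lor s is true, so \Box s \land (q \lor s) is true.
      At 3: \Box s requires s at every successor {0, 3, 4}.
        At 0: s is true.
        At 3: s is true.
        At 4: s is true.
      So \Box s is true at 3.
Satisfying worlds: {3, 4, 6}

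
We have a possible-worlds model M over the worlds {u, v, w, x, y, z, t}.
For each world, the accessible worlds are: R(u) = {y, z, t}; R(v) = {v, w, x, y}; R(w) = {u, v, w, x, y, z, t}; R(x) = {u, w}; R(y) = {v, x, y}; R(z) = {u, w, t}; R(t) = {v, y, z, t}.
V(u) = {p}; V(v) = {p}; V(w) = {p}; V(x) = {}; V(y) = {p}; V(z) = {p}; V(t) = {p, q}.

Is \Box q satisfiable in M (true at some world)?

Recall that \Box ψ holds at a world iff ψ holds at every accessible world, and \Diamond ψ holds iff ψ holds at some accessible world.
Let φ = \Box q. Evaluate φ at each world:
  u (successors {y, z, t}): φ is false.
  v (successors {v, w, x, y}): φ is false.
  w (successors {u, v, w, x, y, z, t}): φ is false.
  x (successors {u, w}): φ is false.
  y (successors {v, x, y}): φ is false.
  z (successors {u, w, t}): φ is false.
  t (successors {v, y, z, t}): φ is false.
For instance, at z:
  At z: \Box q requires q at every successor {u, w, t}.
    q fails at u, so \Box q is false at z.

No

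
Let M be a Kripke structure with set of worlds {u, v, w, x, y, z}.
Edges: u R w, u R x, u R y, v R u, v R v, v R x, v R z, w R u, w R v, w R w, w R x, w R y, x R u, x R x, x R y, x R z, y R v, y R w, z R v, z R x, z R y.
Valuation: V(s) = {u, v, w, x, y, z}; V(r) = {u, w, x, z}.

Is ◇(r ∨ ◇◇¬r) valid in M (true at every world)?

Let φ = ◇(r ∨ ◇◇¬r). Evaluate φ at each world:
  u (successors {w, x, y}): φ is true.
  v (successors {u, v, x, z}): φ is true.
  w (successors {u, v, w, x, y}): φ is true.
  x (successors {u, x, y, z}): φ is true.
  y (successors {v, w}): φ is true.
  z (successors {v, x, y}): φ is true.
For instance, at u:
  At u: ◇(r ∨ ◇◇¬r) requires r ∨ ◇◇¬r at some successor in {w, x, y}.
    r ∨ ◇◇¬r holds at w, so ◇(r ∨ ◇◇¬r) is true at u.
      At w: r is true, ◇◇¬r is true, so r ∨ ◇◇¬r is true.

Yes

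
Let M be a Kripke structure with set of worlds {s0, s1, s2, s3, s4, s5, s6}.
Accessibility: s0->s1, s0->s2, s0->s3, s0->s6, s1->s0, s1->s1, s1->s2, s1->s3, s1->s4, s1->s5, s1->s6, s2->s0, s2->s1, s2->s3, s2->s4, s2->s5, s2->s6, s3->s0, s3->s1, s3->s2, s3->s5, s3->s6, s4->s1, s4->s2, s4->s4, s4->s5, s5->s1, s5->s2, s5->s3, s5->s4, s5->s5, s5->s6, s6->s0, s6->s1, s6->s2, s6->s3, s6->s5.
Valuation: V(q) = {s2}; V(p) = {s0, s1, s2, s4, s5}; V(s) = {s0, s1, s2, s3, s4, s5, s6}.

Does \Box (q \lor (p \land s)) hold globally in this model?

Let φ = \Box (q \lor (p \land s)). Evaluate φ at each world:
  s0 (successors {s1, s2, s3, s6}): φ is false.
  s1 (successors {s0, s1, s2, s3, s4, s5, s6}): φ is false.
  s2 (successors {s0, s1, s3, s4, s5, s6}): φ is false.
  s3 (successors {s0, s1, s2, s5, s6}): φ is false.
  s4 (successors {s1, s2, s4, s5}): φ is true.
  s5 (successors {s1, s2, s3, s4, s5, s6}): φ is false.
  s6 (successors {s0, s1, s2, s3, s5}): φ is false.
Detail at s0 (counterexample):
  At s0: \Box (q \lor (p \land s)) requires q \lor (p \land s) at every successor {s1, s2, s3, s6}.
    q \lor (p \land s) fails at s3, so \Box (q \lor (p \land s)) is false at s0.

No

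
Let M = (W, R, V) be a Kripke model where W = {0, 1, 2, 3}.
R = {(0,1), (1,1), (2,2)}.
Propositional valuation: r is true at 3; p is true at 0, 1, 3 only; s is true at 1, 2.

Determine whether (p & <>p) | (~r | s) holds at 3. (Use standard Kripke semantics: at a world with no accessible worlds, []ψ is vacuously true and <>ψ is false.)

At 3: p & <>p is false, ~r | s is false, so (p & <>p) | (~r | s) is false.
  At 3: p is true, <>p is false, so p & <>p is false.
    At 3: no accessible worlds, so <>p is false.

No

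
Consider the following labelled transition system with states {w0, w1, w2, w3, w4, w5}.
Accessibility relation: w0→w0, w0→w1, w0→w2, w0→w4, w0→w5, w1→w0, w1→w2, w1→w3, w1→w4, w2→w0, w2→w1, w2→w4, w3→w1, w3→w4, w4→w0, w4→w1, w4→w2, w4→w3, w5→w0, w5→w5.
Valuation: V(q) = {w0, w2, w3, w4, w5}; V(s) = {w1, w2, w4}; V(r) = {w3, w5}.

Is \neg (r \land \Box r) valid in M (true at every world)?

Let φ = \neg (r \land \Box r). Evaluate φ at each world:
  w0 (successors {w0, w1, w2, w4, w5}): φ is true.
  w1 (successors {w0, w2, w3, w4}): φ is true.
  w2 (successors {w0, w1, w4}): φ is true.
  w3 (successors {w1, w4}): φ is true.
  w4 (successors {w0, w1, w2, w3}): φ is true.
  w5 (successors {w0, w5}): φ is true.
For instance, at w2:
  At w2: r \land \Box r is false, so \neg (r \land \Box r) is true.
    At w2: r is false, \Box r is false, so r \land \Box r is false.
      At w2: \Box r requires r at every successor {w0, w1, w4}.
        r fails at w0, so \Box r is false at w2.

Yes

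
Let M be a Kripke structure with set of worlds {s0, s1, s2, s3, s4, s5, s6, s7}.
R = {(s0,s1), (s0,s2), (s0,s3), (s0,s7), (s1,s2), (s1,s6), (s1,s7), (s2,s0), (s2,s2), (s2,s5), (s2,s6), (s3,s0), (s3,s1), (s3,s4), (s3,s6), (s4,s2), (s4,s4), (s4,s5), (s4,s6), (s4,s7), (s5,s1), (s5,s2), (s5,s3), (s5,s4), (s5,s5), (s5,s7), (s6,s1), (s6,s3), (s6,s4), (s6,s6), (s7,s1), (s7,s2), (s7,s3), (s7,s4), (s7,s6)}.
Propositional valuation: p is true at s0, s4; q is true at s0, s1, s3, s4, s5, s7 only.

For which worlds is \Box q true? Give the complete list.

Let φ = \Box q. Evaluate φ at each world:
  s0 (successors {s1, s2, s3, s7}): φ is false.
  s1 (successors {s2, s6, s7}): φ is false.
  s2 (successors {s0, s2, s5, s6}): φ is false.
  s3 (successors {s0, s1, s4, s6}): φ is false.
  s4 (successors {s2, s4, s5, s6, s7}): φ is false.
  s5 (successors {s1, s2, s3, s4, s5, s7}): φ is false.
  s6 (successors {s1, s3, s4, s6}): φ is false.
  s7 (successors {s1, s2, s3, s4, s6}): φ is false.
For instance, at s3:
  At s3: \Box q requires q at every successor {s0, s1, s4, s6}.
    q fails at s6, so \Box q is false at s3.
Satisfying worlds: none.

none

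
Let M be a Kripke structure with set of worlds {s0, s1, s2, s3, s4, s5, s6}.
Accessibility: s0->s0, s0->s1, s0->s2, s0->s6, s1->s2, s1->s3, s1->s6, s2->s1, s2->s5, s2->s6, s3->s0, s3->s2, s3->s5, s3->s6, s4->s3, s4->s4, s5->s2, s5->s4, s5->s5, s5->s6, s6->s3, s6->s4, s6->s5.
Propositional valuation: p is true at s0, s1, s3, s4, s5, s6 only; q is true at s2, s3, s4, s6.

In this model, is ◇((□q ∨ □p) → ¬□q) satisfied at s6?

Yes

Recall that □ψ holds at a world iff ψ holds at every accessible world, and ◇ψ holds iff ψ holds at some accessible world.
At s6: ◇((□q ∨ □p) → ¬□q) requires (□q ∨ □p) → ¬□q at some successor in {s3, s4, s5}.
  (□q ∨ □p) → ¬□q holds at s3, so ◇((□q ∨ □p) → ¬□q) is true at s6.
    At s3: □q ∨ □p is false, ¬□q is true, so (□q ∨ □p) → ¬□q is true.
      At s3: □q is false, □p is false, so □q ∨ □p is false.
      At s3: □q is false, so ¬□q is true.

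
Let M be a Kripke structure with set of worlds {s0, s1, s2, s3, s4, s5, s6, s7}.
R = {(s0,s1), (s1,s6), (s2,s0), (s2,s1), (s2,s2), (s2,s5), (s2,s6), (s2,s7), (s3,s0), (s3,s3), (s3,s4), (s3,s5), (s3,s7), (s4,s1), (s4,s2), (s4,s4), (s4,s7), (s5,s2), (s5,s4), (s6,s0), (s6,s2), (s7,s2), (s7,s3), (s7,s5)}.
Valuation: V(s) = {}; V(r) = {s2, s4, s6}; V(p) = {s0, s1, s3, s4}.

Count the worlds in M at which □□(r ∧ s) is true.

Recall that □ψ holds at a world iff ψ holds at every accessible world, and ◇ψ holds iff ψ holds at some accessible world.
Let φ = □□(r ∧ s). Evaluate φ at each world:
  s0 (successors {s1}): φ is false.
  s1 (successors {s6}): φ is false.
  s2 (successors {s0, s1, s2, s5, s6, s7}): φ is false.
  s3 (successors {s0, s3, s4, s5, s7}): φ is false.
  s4 (successors {s1, s2, s4, s7}): φ is false.
  s5 (successors {s2, s4}): φ is false.
  s6 (successors {s0, s2}): φ is false.
  s7 (successors {s2, s3, s5}): φ is false.
For instance, at s0:
  At s0: □□(r ∧ s) requires □(r ∧ s) at every successor {s1}.
    □(r ∧ s) fails at s1, so □□(r ∧ s) is false at s0.
      At s1: □(r ∧ s) requires r ∧ s at every successor {s6}.
        r ∧ s fails at s6, so □(r ∧ s) is false at s1.
Satisfying worlds: none.

0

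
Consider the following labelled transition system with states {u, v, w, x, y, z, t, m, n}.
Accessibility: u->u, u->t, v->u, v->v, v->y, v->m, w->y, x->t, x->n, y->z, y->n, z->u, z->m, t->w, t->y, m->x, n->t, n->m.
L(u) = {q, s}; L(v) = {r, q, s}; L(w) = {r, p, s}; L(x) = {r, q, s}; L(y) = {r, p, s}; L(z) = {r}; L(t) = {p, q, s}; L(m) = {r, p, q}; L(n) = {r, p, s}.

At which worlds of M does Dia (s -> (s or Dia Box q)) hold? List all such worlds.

u, v, w, x, y, z, t, m, n

Let φ = Dia (s -> (s or Dia Box q)). Evaluate φ at each world:
  u (successors {u, t}): φ is true.
  v (successors {u, v, y, m}): φ is true.
  w (successors {y}): φ is true.
  x (successors {t, n}): φ is true.
  y (successors {z, n}): φ is true.
  z (successors {u, m}): φ is true.
  t (successors {w, y}): φ is true.
  m (successors {x}): φ is true.
  n (successors {t, m}): φ is true.
For instance, at x:
  At x: Dia (s -> (s or Dia Box q)) requires s -> (s or Dia Box q) at some successor in {t, n}.
    s -> (s or Dia Box q) holds at t, so Dia (s -> (s or Dia Box q)) is true at x.
      At t: s is true, s or Dia Box q is true, so s -> (s or Dia Box q) is true.
Satisfying worlds: {u, v, w, x, y, z, t, m, n}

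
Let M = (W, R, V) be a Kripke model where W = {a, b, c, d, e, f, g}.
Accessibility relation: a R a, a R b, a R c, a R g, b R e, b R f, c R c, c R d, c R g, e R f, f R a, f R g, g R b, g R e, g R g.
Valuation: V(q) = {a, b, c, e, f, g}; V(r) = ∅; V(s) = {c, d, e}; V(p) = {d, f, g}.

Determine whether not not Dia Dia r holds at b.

At b: not Dia Dia r is true, so not not Dia Dia r is false.
  At b: Dia Dia r is false, so not Dia Dia r is true.
    At b: Dia Dia r requires Dia r at some successor in {e, f}.
      At e: Dia r is false.
      At f: Dia r is false.
    So Dia Dia r is false at b.

No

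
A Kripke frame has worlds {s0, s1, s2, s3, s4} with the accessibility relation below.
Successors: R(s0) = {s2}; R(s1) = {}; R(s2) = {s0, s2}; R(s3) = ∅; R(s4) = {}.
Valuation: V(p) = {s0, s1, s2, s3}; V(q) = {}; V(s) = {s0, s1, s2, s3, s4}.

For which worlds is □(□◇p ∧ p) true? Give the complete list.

Let φ = □(□◇p ∧ p). Evaluate φ at each world:
  s0 (successors {s2}): φ is true.
  s1 (successors ∅): φ is true.
  s2 (successors {s0, s2}): φ is true.
  s3 (successors ∅): φ is true.
  s4 (successors ∅): φ is true.
For instance, at s2:
  At s2: □(□◇p ∧ p) requires □◇p ∧ p at every successor {s0, s2}.
      At s0: □◇p is true, p is true, so □◇p ∧ p is true.
      At s2: □◇p is true, p is true, so □◇p ∧ p is true.
  So □(□◇p ∧ p) is true at s2.
Satisfying worlds: {s0, s1, s2, s3, s4}

s0, s1, s2, s3, s4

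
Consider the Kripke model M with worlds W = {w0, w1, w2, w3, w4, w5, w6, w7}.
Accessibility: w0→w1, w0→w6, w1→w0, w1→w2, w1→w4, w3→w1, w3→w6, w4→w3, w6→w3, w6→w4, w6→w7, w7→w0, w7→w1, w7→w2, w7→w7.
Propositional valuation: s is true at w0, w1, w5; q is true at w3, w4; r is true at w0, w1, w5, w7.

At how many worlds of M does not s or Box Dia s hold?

6

Recall that Box ψ holds at a world iff ψ holds at every accessible world, and Dia ψ holds iff ψ holds at some accessible world.
Let φ = not s or Box Dia s. Evaluate φ at each world:
  w0 (successors {w1, w6}): φ is false.
  w1 (successors {w0, w2, w4}): φ is false.
  w2 (successors ∅): φ is true.
  w3 (successors {w1, w6}): φ is true.
  w4 (successors {w3}): φ is true.
  w5 (successors ∅): φ is true.
  w6 (successors {w3, w4, w7}): φ is true.
  w7 (successors {w0, w1, w2, w7}): φ is true.
For instance, at w3:
  At w3: not s is true, Box Dia s is false, so not s or Box Dia s is true.
    At w3: Box Dia s requires Dia s at every successor {w1, w6}.
      Dia s fails at w6, so Box Dia s is false at w3.
Satisfying worlds: {w2, w3, w4, w5, w6, w7}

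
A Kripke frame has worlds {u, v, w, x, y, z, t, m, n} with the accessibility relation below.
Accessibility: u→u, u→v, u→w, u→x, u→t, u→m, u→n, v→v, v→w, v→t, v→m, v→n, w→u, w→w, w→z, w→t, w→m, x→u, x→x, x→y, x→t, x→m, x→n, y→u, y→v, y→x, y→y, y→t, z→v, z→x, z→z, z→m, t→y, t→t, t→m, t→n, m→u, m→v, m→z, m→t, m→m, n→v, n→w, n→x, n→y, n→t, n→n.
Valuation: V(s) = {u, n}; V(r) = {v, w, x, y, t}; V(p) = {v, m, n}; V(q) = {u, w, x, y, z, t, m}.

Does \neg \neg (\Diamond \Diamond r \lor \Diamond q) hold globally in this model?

Yes

Let φ = \neg \neg (\Diamond \Diamond r \lor \Diamond q). Evaluate φ at each world:
  u (successors {u, v, w, x, t, m, n}): φ is true.
  v (successors {v, w, t, m, n}): φ is true.
  w (successors {u, w, z, t, m}): φ is true.
  x (successors {u, x, y, t, m, n}): φ is true.
  y (successors {u, v, x, y, t}): φ is true.
  z (successors {v, x, z, m}): φ is true.
  t (successors {y, t, m, n}): φ is true.
  m (successors {u, v, z, t, m}): φ is true.
  n (successors {v, w, x, y, t, n}): φ is true.
For instance, at y:
  At y: \neg (\Diamond \Diamond r \lor \Diamond q) is false, so \neg \neg (\Diamond \Diamond r \lor \Diamond q) is true.
    At y: \Diamond \Diamond r \lor \Diamond q is true, so \neg (\Diamond \Diamond r \lor \Diamond q) is false.
      At y: \Diamond \Diamond r is true, \Diamond q is true, so \Diamond \Diamond r \lor \Diamond q is true.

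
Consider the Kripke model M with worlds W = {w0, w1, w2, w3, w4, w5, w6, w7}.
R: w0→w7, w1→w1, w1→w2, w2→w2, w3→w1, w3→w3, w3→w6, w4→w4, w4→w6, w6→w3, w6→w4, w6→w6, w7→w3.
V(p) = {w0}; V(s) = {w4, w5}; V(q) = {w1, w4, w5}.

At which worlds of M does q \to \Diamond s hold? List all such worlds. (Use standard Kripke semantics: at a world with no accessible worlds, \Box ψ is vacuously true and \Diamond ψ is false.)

Let φ = q \to \Diamond s. Evaluate φ at each world:
  w0 (successors {w7}): φ is true.
  w1 (successors {w1, w2}): φ is false.
  w2 (successors {w2}): φ is true.
  w3 (successors {w1, w3, w6}): φ is true.
  w4 (successors {w4, w6}): φ is true.
  w5 (successors ∅): φ is false.
  w6 (successors {w3, w4, w6}): φ is true.
  w7 (successors {w3}): φ is true.
For instance, at w3:
  At w3: q is false, \Diamond s is false, so q \to \Diamond s is true.
    At w3: \Diamond s requires s at some successor in {w1, w3, w6}.
      At w1: s is false.
      At w3: s is false.
      At w6: s is false.
    So \Diamond s is false at w3.
Satisfying worlds: {w0, w2, w3, w4, w6, w7}

w0, w2, w3, w4, w6, w7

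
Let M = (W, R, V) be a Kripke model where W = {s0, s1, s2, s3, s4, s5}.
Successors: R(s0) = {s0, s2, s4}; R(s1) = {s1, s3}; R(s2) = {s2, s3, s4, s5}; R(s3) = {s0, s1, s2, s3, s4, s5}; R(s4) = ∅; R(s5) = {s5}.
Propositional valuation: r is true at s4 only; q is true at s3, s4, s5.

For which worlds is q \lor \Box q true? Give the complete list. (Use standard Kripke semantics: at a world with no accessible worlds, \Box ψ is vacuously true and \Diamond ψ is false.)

Let φ = q \lor \Box q. Evaluate φ at each world:
  s0 (successors {s0, s2, s4}): φ is false.
  s1 (successors {s1, s3}): φ is false.
  s2 (successors {s2, s3, s4, s5}): φ is false.
  s3 (successors {s0, s1, s2, s3, s4, s5}): φ is true.
  s4 (successors ∅): φ is true.
  s5 (successors {s5}): φ is true.
For instance, at s3:
  At s3: q is true, \Box q is false, so q \lor \Box q is true.
    At s3: \Box q requires q at every successor {s0, s1, s2, s3, s4, s5}.
      q fails at s0, so \Box q is false at s3.
Satisfying worlds: {s3, s4, s5}

s3, s4, s5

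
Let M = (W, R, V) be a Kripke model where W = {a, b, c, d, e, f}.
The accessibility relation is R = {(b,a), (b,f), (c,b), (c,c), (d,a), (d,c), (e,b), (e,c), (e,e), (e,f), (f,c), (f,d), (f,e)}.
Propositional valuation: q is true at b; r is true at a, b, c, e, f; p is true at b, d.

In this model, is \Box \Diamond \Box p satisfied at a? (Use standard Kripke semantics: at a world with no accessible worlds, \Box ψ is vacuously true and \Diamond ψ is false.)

Yes

At a: no accessible worlds, so \Box \Diamond \Box p holds vacuously.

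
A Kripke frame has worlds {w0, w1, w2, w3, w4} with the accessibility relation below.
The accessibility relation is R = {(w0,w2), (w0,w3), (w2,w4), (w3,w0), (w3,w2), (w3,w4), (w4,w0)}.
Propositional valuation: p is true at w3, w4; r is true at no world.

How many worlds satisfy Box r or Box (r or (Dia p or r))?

3

Let φ = Box r or Box (r or (Dia p or r)). Evaluate φ at each world:
  w0 (successors {w2, w3}): φ is true.
  w1 (successors ∅): φ is true.
  w2 (successors {w4}): φ is false.
  w3 (successors {w0, w2, w4}): φ is false.
  w4 (successors {w0}): φ is true.
For instance, at w3:
  At w3: Box r is false, Box (r or (Dia p or r)) is false, so Box r or Box (r or (Dia p or r)) is false.
    At w3: Box r requires r at every successor {w0, w2, w4}.
      r fails at w0, so Box r is false at w3.
    At w3: Box (r or (Dia p or r)) requires r or (Dia p or r) at every successor {w0, w2, w4}.
      r or (Dia p or r) fails at w4, so Box (r or (Dia p or r)) is false at w3.
Satisfying worlds: {w0, w1, w4}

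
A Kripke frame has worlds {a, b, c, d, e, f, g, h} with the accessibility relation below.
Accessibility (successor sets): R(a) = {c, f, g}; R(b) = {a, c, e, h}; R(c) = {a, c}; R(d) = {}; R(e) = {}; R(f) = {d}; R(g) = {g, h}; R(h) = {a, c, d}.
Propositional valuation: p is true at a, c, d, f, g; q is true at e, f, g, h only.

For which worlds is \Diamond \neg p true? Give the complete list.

Let φ = \Diamond \neg p. Evaluate φ at each world:
  a (successors {c, f, g}): φ is false.
  b (successors {a, c, e, h}): φ is true.
  c (successors {a, c}): φ is false.
  d (successors ∅): φ is false.
  e (successors ∅): φ is false.
  f (successors {d}): φ is false.
  g (successors {g, h}): φ is true.
  h (successors {a, c, d}): φ is false.
For instance, at h:
  At h: \Diamond \neg p requires \neg p at some successor in {a, c, d}.
    At a: \neg p is false.
    At c: \neg p is false.
    At d: \neg p is false.
  So \Diamond \neg p is false at h.
Satisfying worlds: {b, g}

b, g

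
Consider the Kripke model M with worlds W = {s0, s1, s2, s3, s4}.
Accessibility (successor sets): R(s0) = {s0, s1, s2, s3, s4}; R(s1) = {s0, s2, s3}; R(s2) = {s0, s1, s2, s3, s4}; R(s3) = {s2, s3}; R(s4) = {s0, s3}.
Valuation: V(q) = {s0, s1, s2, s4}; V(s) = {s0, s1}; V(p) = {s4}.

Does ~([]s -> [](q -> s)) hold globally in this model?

No

Let φ = ~([]s -> [](q -> s)). Evaluate φ at each world:
  s0 (successors {s0, s1, s2, s3, s4}): φ is false.
  s1 (successors {s0, s2, s3}): φ is false.
  s2 (successors {s0, s1, s2, s3, s4}): φ is false.
  s3 (successors {s2, s3}): φ is false.
  s4 (successors {s0, s3}): φ is false.
Detail at s0 (counterexample):
  At s0: []s -> [](q -> s) is true, so ~([]s -> [](q -> s)) is false.
    At s0: []s is false, [](q -> s) is false, so []s -> [](q -> s) is true.
      At s0: []s requires s at every successor {s0, s1, s2, s3, s4}.
        s fails at s2, so []s is false at s0.
      At s0: [](q -> s) requires q -> s at every successor {s0, s1, s2, s3, s4}.
        q -> s fails at s2, so [](q -> s) is false at s0.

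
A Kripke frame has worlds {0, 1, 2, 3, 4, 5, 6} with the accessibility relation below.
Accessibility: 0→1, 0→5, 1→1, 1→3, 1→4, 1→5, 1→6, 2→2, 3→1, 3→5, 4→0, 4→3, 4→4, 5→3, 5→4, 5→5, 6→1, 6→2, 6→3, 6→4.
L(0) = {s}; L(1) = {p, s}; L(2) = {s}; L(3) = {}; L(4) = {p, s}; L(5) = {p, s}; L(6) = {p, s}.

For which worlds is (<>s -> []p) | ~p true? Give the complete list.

Let φ = (<>s -> []p) | ~p. Evaluate φ at each world:
  0 (successors {1, 5}): φ is true.
  1 (successors {1, 3, 4, 5, 6}): φ is false.
  2 (successors {2}): φ is true.
  3 (successors {1, 5}): φ is true.
  4 (successors {0, 3, 4}): φ is false.
  5 (successors {3, 4, 5}): φ is false.
  6 (successors {1, 2, 3, 4}): φ is false.
For instance, at 3:
  At 3: <>s -> []p is true, ~p is true, so (<>s -> []p) | ~p is true.
    At 3: <>s is true, []p is true, so <>s -> []p is true.
      At 3: <>s requires s at some successor in {1, 5}.
        s holds at 1, so <>s is true at 3.
      At 3: []p requires p at every successor {1, 5}.
        At 1: p is true.
        At 5: p is true.
      So []p is true at 3.
Satisfying worlds: {0, 2, 3}

0, 2, 3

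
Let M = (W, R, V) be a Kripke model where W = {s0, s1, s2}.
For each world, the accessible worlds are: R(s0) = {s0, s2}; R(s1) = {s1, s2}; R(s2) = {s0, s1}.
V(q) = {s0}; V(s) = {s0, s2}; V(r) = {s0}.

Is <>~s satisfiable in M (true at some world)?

Yes

Recall that <>ψ holds at a world iff ψ holds at some accessible world.
Let φ = <>~s. Evaluate φ at each world:
  s0 (successors {s0, s2}): φ is false.
  s1 (successors {s1, s2}): φ is true.
  s2 (successors {s0, s1}): φ is true.
Detail at s1 (witness):
  At s1: <>~s requires ~s at some successor in {s1, s2}.
    ~s holds at s1, so <>~s is true at s1.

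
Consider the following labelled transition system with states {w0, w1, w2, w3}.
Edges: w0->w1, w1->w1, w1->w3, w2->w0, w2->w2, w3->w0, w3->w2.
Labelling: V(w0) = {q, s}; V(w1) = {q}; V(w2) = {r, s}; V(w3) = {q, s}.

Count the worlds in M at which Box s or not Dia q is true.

2

Let φ = Box s or not Dia q. Evaluate φ at each world:
  w0 (successors {w1}): φ is false.
  w1 (successors {w1, w3}): φ is false.
  w2 (successors {w0, w2}): φ is true.
  w3 (successors {w0, w2}): φ is true.
For instance, at w0:
  At w0: Box s is false, not Dia q is false, so Box s or not Dia q is false.
    At w0: Box s requires s at every successor {w1}.
      s fails at w1, so Box s is false at w0.
    At w0: Dia q is true, so not Dia q is false.
      At w0: Dia q requires q at some successor in {w1}.
        q holds at w1, so Dia q is true at w0.
Satisfying worlds: {w2, w3}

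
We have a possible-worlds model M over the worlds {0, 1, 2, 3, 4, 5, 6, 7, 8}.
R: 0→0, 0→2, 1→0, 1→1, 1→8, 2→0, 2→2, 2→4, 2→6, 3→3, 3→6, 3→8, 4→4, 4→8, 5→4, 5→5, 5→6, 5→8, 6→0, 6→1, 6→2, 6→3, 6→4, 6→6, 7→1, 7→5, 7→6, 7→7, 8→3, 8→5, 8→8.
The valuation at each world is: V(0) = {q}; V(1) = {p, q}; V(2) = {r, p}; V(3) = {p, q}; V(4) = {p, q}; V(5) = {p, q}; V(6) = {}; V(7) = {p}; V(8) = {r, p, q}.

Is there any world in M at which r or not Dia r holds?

Let φ = r or not Dia r. Evaluate φ at each world:
  0 (successors {0, 2}): φ is false.
  1 (successors {0, 1, 8}): φ is false.
  2 (successors {0, 2, 4, 6}): φ is true.
  3 (successors {3, 6, 8}): φ is false.
  4 (successors {4, 8}): φ is false.
  5 (successors {4, 5, 6, 8}): φ is false.
  6 (successors {0, 1, 2, 3, 4, 6}): φ is false.
  7 (successors {1, 5, 6, 7}): φ is true.
  8 (successors {3, 5, 8}): φ is true.
Detail at 2 (witness):
  At 2: r is true, not Dia r is false, so r or not Dia r is true.
    At 2: Dia r is true, so not Dia r is false.
      At 2: Dia r requires r at some successor in {0, 2, 4, 6}.
        r holds at 2, so Dia r is true at 2.

Yes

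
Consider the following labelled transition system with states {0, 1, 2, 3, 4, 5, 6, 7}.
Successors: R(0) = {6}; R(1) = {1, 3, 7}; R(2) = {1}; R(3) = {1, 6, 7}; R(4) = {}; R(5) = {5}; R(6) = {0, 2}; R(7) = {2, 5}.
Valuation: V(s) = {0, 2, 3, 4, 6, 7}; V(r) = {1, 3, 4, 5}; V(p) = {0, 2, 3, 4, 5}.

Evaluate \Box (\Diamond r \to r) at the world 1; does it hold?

No

At 1: \Box (\Diamond r \to r) requires \Diamond r \to r at every successor {1, 3, 7}.
  \Diamond r \to r fails at 7, so \Box (\Diamond r \to r) is false at 1.
    At 7: \Diamond r is true, r is false, so \Diamond r \to r is false.
      At 7: \Diamond r requires r at some successor in {2, 5}.
        r holds at 5, so \Diamond r is true at 7.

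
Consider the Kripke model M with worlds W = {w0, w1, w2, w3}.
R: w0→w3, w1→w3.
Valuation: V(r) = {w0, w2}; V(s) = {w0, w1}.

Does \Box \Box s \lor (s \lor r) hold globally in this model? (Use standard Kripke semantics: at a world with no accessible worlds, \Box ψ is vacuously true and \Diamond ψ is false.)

Let φ = \Box \Box s \lor (s \lor r). Evaluate φ at each world:
  w0 (successors {w3}): φ is true.
  w1 (successors {w3}): φ is true.
  w2 (successors ∅): φ is true.
  w3 (successors ∅): φ is true.
For instance, at w1:
  At w1: \Box \Box s is true, s \lor r is true, so \Box \Box s \lor (s \lor r) is true.
    At w1: \Box \Box s requires \Box s at every successor {w3}.
      At w3: \Box s is true.
    So \Box \Box s is true at w1.

Yes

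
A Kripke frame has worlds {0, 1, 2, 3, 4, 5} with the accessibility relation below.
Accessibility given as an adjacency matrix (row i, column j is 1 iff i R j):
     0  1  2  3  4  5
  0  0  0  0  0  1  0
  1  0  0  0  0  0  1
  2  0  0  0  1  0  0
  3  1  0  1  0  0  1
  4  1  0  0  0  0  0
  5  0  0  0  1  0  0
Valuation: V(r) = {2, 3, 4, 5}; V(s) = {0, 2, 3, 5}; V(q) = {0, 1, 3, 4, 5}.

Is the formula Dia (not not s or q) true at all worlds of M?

Recall that Dia ψ holds at a world iff ψ holds at some accessible world.
Let φ = Dia (not not s or q). Evaluate φ at each world:
  0 (successors {4}): φ is true.
  1 (successors {5}): φ is true.
  2 (successors {3}): φ is true.
  3 (successors {0, 2, 5}): φ is true.
  4 (successors {0}): φ is true.
  5 (successors {3}): φ is true.
For instance, at 3:
  At 3: Dia (not not s or q) requires not not s or q at some successor in {0, 2, 5}.
    not not s or q holds at 0, so Dia (not not s or q) is true at 3.

Yes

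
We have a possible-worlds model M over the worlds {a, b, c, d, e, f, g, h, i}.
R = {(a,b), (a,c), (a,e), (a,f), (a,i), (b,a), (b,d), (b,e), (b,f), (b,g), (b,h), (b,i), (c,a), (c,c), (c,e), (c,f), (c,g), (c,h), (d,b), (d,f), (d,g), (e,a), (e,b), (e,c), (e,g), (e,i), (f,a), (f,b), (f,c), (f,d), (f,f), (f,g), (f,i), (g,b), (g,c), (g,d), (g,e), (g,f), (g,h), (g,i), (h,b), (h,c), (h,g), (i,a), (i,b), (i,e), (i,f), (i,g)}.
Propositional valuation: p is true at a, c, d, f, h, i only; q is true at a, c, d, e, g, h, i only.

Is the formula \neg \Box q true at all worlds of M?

Yes

Let φ = \neg \Box q. Evaluate φ at each world:
  a (successors {b, c, e, f, i}): φ is true.
  b (successors {a, d, e, f, g, h, i}): φ is true.
  c (successors {a, c, e, f, g, h}): φ is true.
  d (successors {b, f, g}): φ is true.
  e (successors {a, b, c, g, i}): φ is true.
  f (successors {a, b, c, d, f, g, i}): φ is true.
  g (successors {b, c, d, e, f, h, i}): φ is true.
  h (successors {b, c, g}): φ is true.
  i (successors {a, b, e, f, g}): φ is true.
For instance, at a:
  At a: \Box q is false, so \neg \Box q is true.
    At a: \Box q requires q at every successor {b, c, e, f, i}.
      q fails at b, so \Box q is false at a.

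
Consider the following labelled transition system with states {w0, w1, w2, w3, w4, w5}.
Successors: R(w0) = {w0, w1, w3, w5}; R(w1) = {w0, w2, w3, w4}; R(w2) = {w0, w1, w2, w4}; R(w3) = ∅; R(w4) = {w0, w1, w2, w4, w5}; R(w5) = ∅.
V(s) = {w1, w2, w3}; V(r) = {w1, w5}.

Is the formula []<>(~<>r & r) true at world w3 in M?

At w3: no accessible worlds, so []<>(~<>r & r) holds vacuously.

Yes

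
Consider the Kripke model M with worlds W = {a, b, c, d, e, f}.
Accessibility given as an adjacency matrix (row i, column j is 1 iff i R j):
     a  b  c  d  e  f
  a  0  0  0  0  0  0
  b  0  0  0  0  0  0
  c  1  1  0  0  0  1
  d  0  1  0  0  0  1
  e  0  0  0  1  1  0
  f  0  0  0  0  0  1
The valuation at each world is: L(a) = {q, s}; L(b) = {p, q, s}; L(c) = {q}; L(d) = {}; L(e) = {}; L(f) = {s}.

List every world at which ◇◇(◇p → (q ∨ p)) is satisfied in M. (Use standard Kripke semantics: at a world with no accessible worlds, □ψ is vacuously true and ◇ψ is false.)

Let φ = ◇◇(◇p → (q ∨ p)). Evaluate φ at each world:
  a (successors ∅): φ is false.
  b (successors ∅): φ is false.
  c (successors {a, b, f}): φ is true.
  d (successors {b, f}): φ is true.
  e (successors {d, e}): φ is true.
  f (successors {f}): φ is true.
For instance, at c:
  At c: ◇◇(◇p → (q ∨ p)) requires ◇(◇p → (q ∨ p)) at some successor in {a, b, f}.
    ◇(◇p → (q ∨ p)) holds at f, so ◇◇(◇p → (q ∨ p)) is true at c.
      At f: ◇(◇p → (q ∨ p)) requires ◇p → (q ∨ p) at some successor in {f}.
        ◇p → (q ∨ p) holds at f, so ◇(◇p → (q ∨ p)) is true at f.
Satisfying worlds: {c, d, e, f}

c, d, e, f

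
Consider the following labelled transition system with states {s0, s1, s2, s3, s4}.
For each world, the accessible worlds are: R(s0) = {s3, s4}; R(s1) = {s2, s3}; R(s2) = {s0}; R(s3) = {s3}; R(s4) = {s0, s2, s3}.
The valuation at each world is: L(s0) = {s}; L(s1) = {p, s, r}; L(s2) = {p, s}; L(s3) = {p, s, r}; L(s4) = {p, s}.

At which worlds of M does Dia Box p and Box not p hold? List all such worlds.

s2

Let φ = Dia Box p and Box not p. Evaluate φ at each world:
  s0 (successors {s3, s4}): φ is false.
  s1 (successors {s2, s3}): φ is false.
  s2 (successors {s0}): φ is true.
  s3 (successors {s3}): φ is false.
  s4 (successors {s0, s2, s3}): φ is false.
For instance, at s3:
  At s3: Dia Box p is true, Box not p is false, so Dia Box p and Box not p is false.
    At s3: Dia Box p requires Box p at some successor in {s3}.
      Box p holds at s3, so Dia Box p is true at s3.
    At s3: Box not p requires not p at every successor {s3}.
      not p fails at s3, so Box not p is false at s3.
Satisfying worlds: {s2}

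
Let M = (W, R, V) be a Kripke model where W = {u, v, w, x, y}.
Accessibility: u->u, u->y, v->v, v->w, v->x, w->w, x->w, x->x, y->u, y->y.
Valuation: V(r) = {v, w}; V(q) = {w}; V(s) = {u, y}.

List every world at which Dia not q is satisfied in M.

Let φ = Dia not q. Evaluate φ at each world:
  u (successors {u, y}): φ is true.
  v (successors {v, w, x}): φ is true.
  w (successors {w}): φ is false.
  x (successors {w, x}): φ is true.
  y (successors {u, y}): φ is true.
For instance, at v:
  At v: Dia not q requires not q at some successor in {v, w, x}.
    not q holds at v, so Dia not q is true at v.
Satisfying worlds: {u, v, x, y}

u, v, x, y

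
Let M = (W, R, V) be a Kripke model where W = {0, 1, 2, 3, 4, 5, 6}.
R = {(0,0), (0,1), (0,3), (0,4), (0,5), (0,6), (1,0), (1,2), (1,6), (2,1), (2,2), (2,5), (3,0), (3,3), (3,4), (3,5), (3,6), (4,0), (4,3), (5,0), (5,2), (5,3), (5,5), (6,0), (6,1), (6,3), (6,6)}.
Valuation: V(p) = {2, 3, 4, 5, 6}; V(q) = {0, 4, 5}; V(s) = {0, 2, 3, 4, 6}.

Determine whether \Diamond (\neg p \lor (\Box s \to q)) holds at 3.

Recall that \Box ψ holds at a world iff ψ holds at every accessible world, and \Diamond ψ holds iff ψ holds at some accessible world.
At 3: \Diamond (\neg p \lor (\Box s \to q)) requires \neg p \lor (\Box s \to q) at some successor in {0, 3, 4, 5, 6}.
  \neg p \lor (\Box s \to q) holds at 0, so \Diamond (\neg p \lor (\Box s \to q)) is true at 3.
    At 0: \neg p is true, \Box s \to q is true, so \neg p \lor (\Box s \to q) is true.
      At 0: \Box s is false, q is true, so \Box s \to q is true.

Yes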